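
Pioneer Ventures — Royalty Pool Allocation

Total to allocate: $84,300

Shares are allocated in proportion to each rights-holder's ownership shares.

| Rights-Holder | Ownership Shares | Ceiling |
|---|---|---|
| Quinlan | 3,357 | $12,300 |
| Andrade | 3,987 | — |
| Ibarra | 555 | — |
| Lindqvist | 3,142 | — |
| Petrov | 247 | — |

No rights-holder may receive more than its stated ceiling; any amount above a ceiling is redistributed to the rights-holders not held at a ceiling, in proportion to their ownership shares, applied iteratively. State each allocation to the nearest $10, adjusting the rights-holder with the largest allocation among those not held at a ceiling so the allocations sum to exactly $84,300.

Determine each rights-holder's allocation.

Quinlan: $12,300 · Andrade: $36,200 · Ibarra: $5,040 · Lindqvist: $28,520 · Petrov: $2,240

Total ownership shares = 11,288.
Pro-rata shares before constraints: Quinlan 25,070.44; Andrade 29,775.35; Ibarra 4,144.80; Lindqvist 23,464.79; Petrov 1,844.62.
Held at cap: Quinlan ($12,300); balance $72,000 reallocated over remaining ownership shares 7,931.
Redistributed shares: Andrade 36,195.18 → $36,200; Ibarra 5,038.46 → $5,040; Lindqvist 28,524.02 → $28,520; Petrov 2,242.34 → $2,240.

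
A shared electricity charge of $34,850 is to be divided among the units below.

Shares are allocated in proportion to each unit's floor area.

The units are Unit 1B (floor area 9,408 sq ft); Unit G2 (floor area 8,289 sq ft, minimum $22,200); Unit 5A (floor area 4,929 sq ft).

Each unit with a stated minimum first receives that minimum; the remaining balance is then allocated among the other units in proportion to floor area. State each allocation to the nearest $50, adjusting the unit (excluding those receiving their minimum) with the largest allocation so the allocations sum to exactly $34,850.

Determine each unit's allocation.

Fund the minimums — Unit G2 $22,200. Remaining pool $12,650.
Remaining pool split over remaining floor area 14,337: Unit 1B 8,300.98 → $8,300; Unit 5A 4,349.02 → $4,350.

Unit 1B: $8,300 · Unit G2: $22,200 · Unit 5A: $4,350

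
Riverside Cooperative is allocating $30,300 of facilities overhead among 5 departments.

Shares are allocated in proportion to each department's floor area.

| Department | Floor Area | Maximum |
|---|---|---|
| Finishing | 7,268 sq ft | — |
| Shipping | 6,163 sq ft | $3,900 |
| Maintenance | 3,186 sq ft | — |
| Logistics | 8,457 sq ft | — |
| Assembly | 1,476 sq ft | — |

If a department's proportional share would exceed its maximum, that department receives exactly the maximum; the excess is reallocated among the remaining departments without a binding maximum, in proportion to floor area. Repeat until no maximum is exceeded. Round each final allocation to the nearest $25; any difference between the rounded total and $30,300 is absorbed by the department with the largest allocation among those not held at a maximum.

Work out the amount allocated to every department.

Finishing: $9,400 · Shipping: $3,900 · Maintenance: $4,125 · Logistics: $10,975 · Assembly: $1,900

Floor area total: 26,550.
Pro-rata shares before constraints: Finishing 8,294.55; Shipping 7,033.48; Maintenance 3,636.00; Logistics 9,651.49; Assembly 1,684.47.
Cap binds for Shipping ($3,900); remaining pool $26,400 reallocated over remaining floor area 20,387.
Redistributed shares: Finishing 9,411.64 → $9,400; Maintenance 4,125.69 → $4,125; Logistics 10,951.33 → $10,950; Assembly 1,911.34 → $1,900.
Rounding difference +$25 applied to Logistics → $10,975.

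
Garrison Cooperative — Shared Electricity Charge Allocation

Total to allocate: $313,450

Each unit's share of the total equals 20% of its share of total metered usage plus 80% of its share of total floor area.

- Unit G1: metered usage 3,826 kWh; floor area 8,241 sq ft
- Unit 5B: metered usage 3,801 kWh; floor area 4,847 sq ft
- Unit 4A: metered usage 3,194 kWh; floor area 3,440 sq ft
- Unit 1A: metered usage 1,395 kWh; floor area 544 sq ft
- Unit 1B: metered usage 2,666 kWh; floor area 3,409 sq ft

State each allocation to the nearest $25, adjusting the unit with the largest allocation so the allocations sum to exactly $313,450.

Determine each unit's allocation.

Totals — metered usage 14,882, floor area 20,481.
Blended shares (20% metered usage + 80% floor area): Unit G1 0.3733; Unit 5B 0.2404; Unit 4A 0.1773; Unit 1A 0.0400; Unit 1B 0.1690.
Raw shares: Unit G1 117,015.95; Unit 5B 75,356.06; Unit 4A 55,572.42; Unit 1A 12,536.88; Unit 1B 52,968.69.
Rounded to nearest $25: Unit G1 $117,025; Unit 5B $75,350; Unit 4A $55,575; Unit 1A $12,525; Unit 1B $52,975. Sum = $313,450.
Sum already equals the total — no adjustment.

Unit G1: $117,025 · Unit 5B: $75,350 · Unit 4A: $55,575 · Unit 1A: $12,525 · Unit 1B: $52,975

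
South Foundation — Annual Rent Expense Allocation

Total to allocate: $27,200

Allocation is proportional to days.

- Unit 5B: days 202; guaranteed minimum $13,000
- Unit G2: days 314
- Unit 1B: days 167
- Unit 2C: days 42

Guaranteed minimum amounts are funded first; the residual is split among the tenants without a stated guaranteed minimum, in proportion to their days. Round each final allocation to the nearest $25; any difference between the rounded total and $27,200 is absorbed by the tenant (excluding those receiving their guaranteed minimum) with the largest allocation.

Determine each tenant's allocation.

Fund the minimums — Unit 5B $13,000. Residual $14,200.
Residual split over remaining days 523: Unit G2 8,525.43 → $8,525; Unit 1B 4,534.23 → $4,525; Unit 2C 1,140.34 → $1,150.

Unit 5B: $13,000; Unit G2: $8,525; Unit 1B: $4,525; Unit 2C: $1,150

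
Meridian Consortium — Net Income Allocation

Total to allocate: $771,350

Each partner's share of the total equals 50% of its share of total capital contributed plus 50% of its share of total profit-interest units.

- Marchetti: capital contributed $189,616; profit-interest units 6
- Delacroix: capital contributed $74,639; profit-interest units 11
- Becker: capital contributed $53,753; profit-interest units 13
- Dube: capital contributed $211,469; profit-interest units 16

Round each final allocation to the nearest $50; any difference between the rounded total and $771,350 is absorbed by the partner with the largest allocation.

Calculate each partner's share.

Capital contributed total 529,477; profit-interest units total 46.
Combined weights (50% capital contributed + 50% profit-interest units): Marchetti 0.2443; Delacroix 0.1900; Becker 0.1921; Dube 0.3736.
Proportional shares: Marchetti 188,423.14; Delacroix 146,594.24; Becker 148,149.20; Dube 288,183.42.
Rounded to nearest $50: Marchetti $188,400; Delacroix $146,600; Becker $148,150; Dube $288,200. Sum = $771,350.
No rounding difference to absorb.

Marchetti: $188,400; Delacroix: $146,600; Becker: $148,150; Dube: $288,200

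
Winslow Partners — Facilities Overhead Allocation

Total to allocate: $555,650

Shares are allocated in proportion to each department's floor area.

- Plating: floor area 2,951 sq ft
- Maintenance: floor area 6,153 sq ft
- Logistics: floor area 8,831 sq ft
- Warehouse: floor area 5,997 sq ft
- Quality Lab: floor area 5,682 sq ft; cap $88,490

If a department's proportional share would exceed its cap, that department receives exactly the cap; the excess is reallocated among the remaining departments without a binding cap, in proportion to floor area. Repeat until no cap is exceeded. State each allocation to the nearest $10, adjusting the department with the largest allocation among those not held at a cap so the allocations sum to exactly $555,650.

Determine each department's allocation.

Floor area total: 29,614.
Proportional shares (ignoring caps): Plating 55,369.86; Maintenance 115,449.26; Logistics 165,696.80; Warehouse 112,522.22; Quality Lab 106,611.85.
Capped: Quality Lab ($88,490); residual $467,160 reallocated over remaining floor area 23,932.
Remaining shares: Plating 57,604.43 → $57,600; Maintenance 120,108.45 → $120,110; Logistics 172,383.84 → $172,380; Warehouse 117,063.28 → $117,060.
Rounding difference +$10 applied to Logistics → $172,390.

Plating: $57,600 | Maintenance: $120,110 | Logistics: $172,390 | Warehouse: $117,060 | Quality Lab: $88,490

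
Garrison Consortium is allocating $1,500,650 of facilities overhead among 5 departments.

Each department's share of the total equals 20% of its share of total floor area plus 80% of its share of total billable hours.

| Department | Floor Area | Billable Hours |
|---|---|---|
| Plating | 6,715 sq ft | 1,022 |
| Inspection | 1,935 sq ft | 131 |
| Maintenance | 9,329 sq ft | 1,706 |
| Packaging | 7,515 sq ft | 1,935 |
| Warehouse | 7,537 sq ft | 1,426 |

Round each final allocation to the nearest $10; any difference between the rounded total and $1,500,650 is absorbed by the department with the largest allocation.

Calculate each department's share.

Floor area total 33,031; billable hours total 6,220.
Combined weights (20% floor area + 80% billable hours): Plating 0.1721; Inspection 0.0286; Maintenance 0.2759; Packaging 0.2944; Warehouse 0.2290.
Raw shares: Plating 258,270.45; Inspection 42,866.28; Maintenance 414,040.67; Packaging 441,757.31; Warehouse 343,715.30.
After rounding ($10): Plating $258,270; Inspection $42,870; Maintenance $414,040; Packaging $441,760; Warehouse $343,720. Sum = $1,500,660.
Difference $1,500,650 − $1,500,660 = −$10 applied to largest allocation (Packaging): Packaging becomes $441,750.

Plating: $258,270 · Inspection: $42,870 · Maintenance: $414,040 · Packaging: $441,750 · Warehouse: $343,720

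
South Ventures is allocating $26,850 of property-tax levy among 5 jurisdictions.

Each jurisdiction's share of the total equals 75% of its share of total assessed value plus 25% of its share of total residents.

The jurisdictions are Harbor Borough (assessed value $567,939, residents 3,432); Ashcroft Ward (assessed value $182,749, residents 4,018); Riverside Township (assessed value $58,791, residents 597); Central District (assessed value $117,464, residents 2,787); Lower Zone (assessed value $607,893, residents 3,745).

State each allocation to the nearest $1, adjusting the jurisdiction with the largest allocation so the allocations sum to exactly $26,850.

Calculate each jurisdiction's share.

Assessed value total 1,534,836; residents total 14,579.
Composite weights (75% assessed value + 25% residents): Harbor Borough 0.3364; Ashcroft Ward 0.1582; Riverside Township 0.0390; Central District 0.1052; Lower Zone 0.3613.
Raw shares: Harbor Borough 9,031.70; Ashcroft Ward 4,247.70; Riverside Township 1,046.23; Central District 2,824.36; Lower Zone 9,700.02.
Rounded to nearest $1: Harbor Borough $9,032; Ashcroft Ward $4,248; Riverside Township $1,046; Central District $2,824; Lower Zone $9,700. Sum = $26,850.
No rounding difference to absorb.

Harbor Borough: $9,032 | Ashcroft Ward: $4,248 | Riverside Township: $1,046 | Central District: $2,824 | Lower Zone: $9,700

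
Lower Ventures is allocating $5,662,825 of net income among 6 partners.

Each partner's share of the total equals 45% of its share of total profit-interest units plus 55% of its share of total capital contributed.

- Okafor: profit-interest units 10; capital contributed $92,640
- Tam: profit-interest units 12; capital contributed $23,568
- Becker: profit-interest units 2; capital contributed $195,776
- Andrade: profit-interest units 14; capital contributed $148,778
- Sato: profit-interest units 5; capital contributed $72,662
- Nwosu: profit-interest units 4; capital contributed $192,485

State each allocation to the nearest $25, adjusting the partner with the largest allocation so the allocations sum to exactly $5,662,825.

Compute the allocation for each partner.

Okafor: $939,675 · Tam: $751,750 · Becker: $948,425 · Andrade: $1,397,375 · Sato: $582,850 · Nwosu: $1,042,750

Profit-interest units total 47; capital contributed total 725,909.
Blended shares (45% profit-interest units + 55% capital contributed): Okafor 0.1659; Tam 0.1328; Becker 0.1675; Andrade 0.2468; Sato 0.1029; Nwosu 0.1841.
Raw shares: Okafor 939,662.55; Tam 751,742.29; Becker 948,425.11; Andrade 1,397,399.97; Sato 582,853.12; Nwosu 1,042,741.96.
Rounded to nearest $25: Okafor $939,675; Tam $751,750; Becker $948,425; Andrade $1,397,400; Sato $582,850; Nwosu $1,042,750. Sum = $5,662,850.
Difference $5,662,825 − $5,662,850 = −$25 applied to largest allocation (Andrade): Andrade becomes $1,397,375.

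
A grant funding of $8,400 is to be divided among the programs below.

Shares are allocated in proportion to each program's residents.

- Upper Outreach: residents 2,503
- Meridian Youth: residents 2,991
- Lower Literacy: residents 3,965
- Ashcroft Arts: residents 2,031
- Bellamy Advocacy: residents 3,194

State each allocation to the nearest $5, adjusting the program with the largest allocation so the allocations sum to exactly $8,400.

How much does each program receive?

Upper Outreach: $1,430 · Meridian Youth: $1,710 · Lower Literacy: $2,275 · Ashcroft Arts: $1,160 · Bellamy Advocacy: $1,825

Combined residents = 14,684.
Proportional shares: Upper Outreach 2,503/14,684 × $8,400 = 1,431.84; Meridian Youth 2,991/14,684 × $8,400 = 1,711.01; Lower Literacy 3,965/14,684 × $8,400 = 2,268.18; Ashcroft Arts 2,031/14,684 × $8,400 = 1,161.84; Bellamy Advocacy 3,194/14,684 × $8,400 = 1,827.13.
After rounding ($5): Upper Outreach $1,430; Meridian Youth $1,710; Lower Literacy $2,270; Ashcroft Arts $1,160; Bellamy Advocacy $1,825. Sum = $8,395.
Difference $8,400 − $8,395 = +$5 applied to largest allocation (Lower Literacy): Lower Literacy becomes $2,275.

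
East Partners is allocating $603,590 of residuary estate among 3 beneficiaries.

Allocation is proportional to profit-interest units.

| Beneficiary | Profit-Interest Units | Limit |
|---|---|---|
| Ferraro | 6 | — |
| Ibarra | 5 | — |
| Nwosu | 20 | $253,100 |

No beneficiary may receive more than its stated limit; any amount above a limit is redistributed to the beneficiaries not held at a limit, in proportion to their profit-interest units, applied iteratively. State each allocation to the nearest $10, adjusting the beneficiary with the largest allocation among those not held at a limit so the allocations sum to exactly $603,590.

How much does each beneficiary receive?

Combined profit-interest units = 31.
Proportional shares (ignoring caps): Ferraro 116,823.87; Ibarra 97,353.23; Nwosu 389,412.90.
Cap binds for Nwosu ($253,100); residual $350,490 reallocated over remaining profit-interest units 11.
Redistributed shares: Ferraro 191,176.36 → $191,180; Ibarra 159,313.64 → $159,310.

Ferraro: $191,180; Ibarra: $159,310; Nwosu: $253,100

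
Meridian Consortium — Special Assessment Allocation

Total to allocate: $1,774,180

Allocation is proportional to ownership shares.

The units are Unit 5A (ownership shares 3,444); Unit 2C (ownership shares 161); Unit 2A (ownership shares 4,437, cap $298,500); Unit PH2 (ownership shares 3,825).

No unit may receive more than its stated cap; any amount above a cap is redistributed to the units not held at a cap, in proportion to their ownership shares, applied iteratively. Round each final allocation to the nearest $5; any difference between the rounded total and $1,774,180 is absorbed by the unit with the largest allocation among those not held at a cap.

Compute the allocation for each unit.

Unit 5A: $684,015 | Unit 2C: $31,975 | Unit 2A: $298,500 | Unit PH2: $759,690

Combined ownership shares = 11,867.
Unconstrained shares: Unit 5A 514,896.43; Unit 2C 24,070.36; Unit 2A 663,355.24; Unit PH2 571,857.97.
Held at cap: Unit 2A ($298,500); residual $1,475,680 reallocated over remaining ownership shares 7,430.
Redistributed shares: Unit 5A 684,016.41 → $684,015; Unit 2C 31,976.38 → $31,975; Unit PH2 759,687.21 → $759,685.
Rounding difference +$5 applied to Unit PH2 → $759,690.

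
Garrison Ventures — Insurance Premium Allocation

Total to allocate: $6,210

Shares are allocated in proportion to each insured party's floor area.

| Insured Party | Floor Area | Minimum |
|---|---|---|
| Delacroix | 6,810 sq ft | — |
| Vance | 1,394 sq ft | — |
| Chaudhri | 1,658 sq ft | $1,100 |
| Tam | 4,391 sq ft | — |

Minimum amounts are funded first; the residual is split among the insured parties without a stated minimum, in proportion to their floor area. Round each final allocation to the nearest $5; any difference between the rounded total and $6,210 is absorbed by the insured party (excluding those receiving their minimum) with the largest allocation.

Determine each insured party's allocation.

Delacroix: $2,765 · Vance: $565 · Chaudhri: $1,100 · Tam: $1,780

Minimums first: Chaudhri $1,100. Remaining pool $5,110.
Remaining pool split over remaining floor area 12,595: Delacroix 2,762.93 → $2,765; Vance 565.57 → $565; Tam 1,781.50 → $1,780.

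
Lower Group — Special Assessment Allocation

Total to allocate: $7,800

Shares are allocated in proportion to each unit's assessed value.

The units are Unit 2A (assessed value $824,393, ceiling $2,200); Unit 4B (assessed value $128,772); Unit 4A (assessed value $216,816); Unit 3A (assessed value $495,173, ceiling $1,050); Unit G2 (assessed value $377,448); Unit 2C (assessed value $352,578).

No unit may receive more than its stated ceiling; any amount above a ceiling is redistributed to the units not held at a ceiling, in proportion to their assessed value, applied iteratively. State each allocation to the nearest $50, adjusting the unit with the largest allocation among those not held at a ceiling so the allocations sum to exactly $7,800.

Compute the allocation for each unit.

Combined assessed value = 2,395,180.
Pro-rata shares before constraints: Unit 2A 2,684.67; Unit 4B 419.35; Unit 4A 706.07; Unit 3A 1,612.55; Unit G2 1,229.17; Unit 2C 1,148.18.
Capped: Unit 2A ($2,200), Unit 3A ($1,050); remaining pool $4,550 reallocated over remaining assessed value 1,075,614.
Remaining shares: Unit 4B 544.72 → $550; Unit 4A 917.16 → $900; Unit G2 1,596.66 → $1,600; Unit 2C 1,491.46 → $1,500.

Unit 2A: $2,200 | Unit 4B: $550 | Unit 4A: $900 | Unit 3A: $1,050 | Unit G2: $1,600 | Unit 2C: $1,500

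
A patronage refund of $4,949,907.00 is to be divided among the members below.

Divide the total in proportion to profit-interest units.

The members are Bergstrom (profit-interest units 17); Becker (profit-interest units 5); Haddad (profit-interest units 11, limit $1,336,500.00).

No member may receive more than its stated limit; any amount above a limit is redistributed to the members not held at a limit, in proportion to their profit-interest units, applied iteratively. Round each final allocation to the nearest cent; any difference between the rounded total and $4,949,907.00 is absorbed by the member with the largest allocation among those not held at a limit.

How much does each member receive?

Bergstrom: $2,792,178.14 · Becker: $821,228.86 · Haddad: $1,336,500.00

Total profit-interest units = 33.
Pro-rata shares before constraints: Bergstrom 2,549,952.0909; Becker 749,985.9091; Haddad 1,649,969.0000.
Held at cap: Haddad ($1,336,500.00); remaining pool $3,613,407.00 reallocated over remaining profit-interest units 22.
Shares after redistribution: Bergstrom 2,792,178.1364 → $2,792,178.14; Becker 821,228.8636 → $821,228.86.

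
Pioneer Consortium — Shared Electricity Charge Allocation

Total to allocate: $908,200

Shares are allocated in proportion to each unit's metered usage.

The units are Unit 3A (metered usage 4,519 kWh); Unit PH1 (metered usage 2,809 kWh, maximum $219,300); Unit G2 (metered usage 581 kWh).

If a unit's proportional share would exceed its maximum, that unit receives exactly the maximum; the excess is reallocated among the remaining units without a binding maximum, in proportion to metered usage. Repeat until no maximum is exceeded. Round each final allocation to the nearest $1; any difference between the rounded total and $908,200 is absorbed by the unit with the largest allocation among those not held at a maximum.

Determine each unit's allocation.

Unit 3A: $610,419 | Unit PH1: $219,300 | Unit G2: $78,481

Combined metered usage = 7,909.
Pro-rata shares before constraints: Unit 3A 518,922.22; Unit PH1 322,560.85; Unit G2 66,716.93.
Cap binds for Unit PH1 ($219,300); remaining pool $688,900 reallocated over remaining metered usage 5,100.
Redistributed shares: Unit 3A 610,419.43 → $610,419; Unit G2 78,480.57 → $78,481.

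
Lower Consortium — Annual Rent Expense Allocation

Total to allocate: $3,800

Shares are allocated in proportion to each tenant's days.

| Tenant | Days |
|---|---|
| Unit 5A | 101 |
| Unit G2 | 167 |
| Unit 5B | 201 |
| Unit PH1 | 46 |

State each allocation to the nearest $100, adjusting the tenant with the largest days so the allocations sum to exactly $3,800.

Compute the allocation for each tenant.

Sum of days: 515.
Pro-rata amounts: Unit 5A 101/515 × $3,800 = 745.24; Unit G2 167/515 × $3,800 = 1,232.23; Unit 5B 201/515 × $3,800 = 1,483.11; Unit PH1 46/515 × $3,800 = 339.42.
After rounding ($100): Unit 5A $700; Unit G2 $1,200; Unit 5B $1,500; Unit PH1 $300. Sum = $3,700.
Difference $3,800 − $3,700 = +$100 applied to largest days (Unit 5B): Unit 5B becomes $1,600.

Unit 5A: $700 | Unit G2: $1,200 | Unit 5B: $1,600 | Unit PH1: $300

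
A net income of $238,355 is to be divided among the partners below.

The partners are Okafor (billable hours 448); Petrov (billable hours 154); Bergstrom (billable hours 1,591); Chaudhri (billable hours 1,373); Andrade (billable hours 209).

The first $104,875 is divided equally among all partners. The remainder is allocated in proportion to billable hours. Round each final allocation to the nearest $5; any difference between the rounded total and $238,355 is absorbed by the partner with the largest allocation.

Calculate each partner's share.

Equal tier: $104,875 ÷ 5 = $20,975 apiece.
Remainder $133,480 by billable hours (total 3,775): Okafor 15,840.81 → $15,840; Petrov 5,445.28 → $5,445; Bergstrom 56,256.07 → $56,255; Chaudhri 48,547.83 → $48,550; Andrade 7,390.02 → $7,390.
Totals: Okafor $20,975 + $15,840 = $36,815; Petrov $20,975 + $5,445 = $26,420; Bergstrom $20,975 + $56,255 = $77,230; Chaudhri $20,975 + $48,550 = $69,525; Andrade $20,975 + $7,390 = $28,365.

Okafor: $36,815; Petrov: $26,420; Bergstrom: $77,230; Chaudhri: $69,525; Andrade: $28,365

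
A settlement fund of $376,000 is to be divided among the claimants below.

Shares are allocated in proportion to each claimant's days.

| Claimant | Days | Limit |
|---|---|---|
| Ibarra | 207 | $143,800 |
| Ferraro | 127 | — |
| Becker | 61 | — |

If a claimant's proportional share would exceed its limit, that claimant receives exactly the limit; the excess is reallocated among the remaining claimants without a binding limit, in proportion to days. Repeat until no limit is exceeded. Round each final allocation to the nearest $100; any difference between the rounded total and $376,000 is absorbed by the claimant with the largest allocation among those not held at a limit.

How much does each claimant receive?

Combined days = 395.
Proportional shares (ignoring caps): Ibarra 197,043.04; Ferraro 120,891.14; Becker 58,065.82.
Capped: Ibarra ($143,800); balance $232,200 reallocated over remaining days 188.
Remaining shares: Ferraro 156,858.51 → $156,900; Becker 75,341.49 → $75,300.

Ibarra: $143,800 · Ferraro: $156,900 · Becker: $75,300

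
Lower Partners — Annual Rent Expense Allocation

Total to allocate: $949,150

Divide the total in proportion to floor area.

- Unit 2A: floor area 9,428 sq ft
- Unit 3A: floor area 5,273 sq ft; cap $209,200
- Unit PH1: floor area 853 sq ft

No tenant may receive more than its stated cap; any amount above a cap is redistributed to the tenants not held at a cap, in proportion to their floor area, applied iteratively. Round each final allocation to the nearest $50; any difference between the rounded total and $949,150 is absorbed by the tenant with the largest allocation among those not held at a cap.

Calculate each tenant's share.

Combined floor area = 15,554.
Proportional shares (ignoring caps): Unit 2A 575,323.79; Unit 3A 321,773.69; Unit PH1 52,052.52.
Held at cap: Unit 3A ($209,200); residual $739,950 reallocated over remaining floor area 10,281.
Redistributed shares: Unit 2A 678,557.40 → $678,550; Unit PH1 61,392.60 → $61,400.

Unit 2A: $678,550 | Unit 3A: $209,200 | Unit PH1: $61,400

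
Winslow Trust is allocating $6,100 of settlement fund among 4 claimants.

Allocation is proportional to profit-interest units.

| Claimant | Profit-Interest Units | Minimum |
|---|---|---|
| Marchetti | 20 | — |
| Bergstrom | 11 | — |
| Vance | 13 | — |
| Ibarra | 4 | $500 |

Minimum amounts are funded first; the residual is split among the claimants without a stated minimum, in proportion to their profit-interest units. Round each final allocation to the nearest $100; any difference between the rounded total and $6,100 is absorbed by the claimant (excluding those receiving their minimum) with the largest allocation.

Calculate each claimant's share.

Marchetti: $2,500 · Bergstrom: $1,400 · Vance: $1,700 · Ibarra: $500

Guaranteed amounts: Ibarra $500. Residual $5,600.
Residual split over remaining profit-interest units 44: Marchetti 2,545.45 → $2,500; Bergstrom 1,400.00 → $1,400; Vance 1,654.55 → $1,700.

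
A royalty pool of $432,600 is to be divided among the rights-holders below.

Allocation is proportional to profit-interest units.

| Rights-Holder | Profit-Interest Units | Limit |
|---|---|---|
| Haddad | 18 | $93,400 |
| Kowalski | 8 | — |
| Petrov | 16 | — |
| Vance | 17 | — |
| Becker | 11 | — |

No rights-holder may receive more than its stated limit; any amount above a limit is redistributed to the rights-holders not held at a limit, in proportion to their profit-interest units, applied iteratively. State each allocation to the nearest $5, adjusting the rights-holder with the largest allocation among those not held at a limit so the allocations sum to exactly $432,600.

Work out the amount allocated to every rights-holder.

Combined profit-interest units = 70.
Unconstrained shares: Haddad 111,240.00; Kowalski 49,440.00; Petrov 98,880.00; Vance 105,060.00; Becker 67,980.00.
Capped: Haddad ($93,400); balance $339,200 reallocated over remaining profit-interest units 52.
Redistributed shares: Kowalski 52,184.62 → $52,185; Petrov 104,369.23 → $104,370; Vance 110,892.31 → $110,890; Becker 71,753.85 → $71,755.

Haddad: $93,400 · Kowalski: $52,185 · Petrov: $104,370 · Vance: $110,890 · Becker: $71,755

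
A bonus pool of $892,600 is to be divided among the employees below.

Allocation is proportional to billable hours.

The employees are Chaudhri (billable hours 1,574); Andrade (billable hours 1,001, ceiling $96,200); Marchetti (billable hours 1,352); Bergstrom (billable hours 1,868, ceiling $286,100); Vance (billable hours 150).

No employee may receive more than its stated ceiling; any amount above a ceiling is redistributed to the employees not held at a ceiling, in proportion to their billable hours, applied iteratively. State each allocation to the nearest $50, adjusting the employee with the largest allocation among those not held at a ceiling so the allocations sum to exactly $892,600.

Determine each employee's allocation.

Combined billable hours = 5,945.
Proportional shares (ignoring caps): Chaudhri 236,325.05; Andrade 150,293.12; Marchetti 202,993.31; Bergstrom 280,467.08; Vance 22,521.45.
Cap binds for Andrade ($96,200); residual $796,400 reallocated over remaining billable hours 4,944.
Cap binds for Bergstrom ($286,100); residual $510,300 reallocated over remaining billable hours 3,076.
Remaining shares: Chaudhri 261,122.30 → $261,100; Marchetti 224,293.11 → $224,300; Vance 24,884.59 → $24,900.

Chaudhri: $261,100 | Andrade: $96,200 | Marchetti: $224,300 | Bergstrom: $286,100 | Vance: $24,900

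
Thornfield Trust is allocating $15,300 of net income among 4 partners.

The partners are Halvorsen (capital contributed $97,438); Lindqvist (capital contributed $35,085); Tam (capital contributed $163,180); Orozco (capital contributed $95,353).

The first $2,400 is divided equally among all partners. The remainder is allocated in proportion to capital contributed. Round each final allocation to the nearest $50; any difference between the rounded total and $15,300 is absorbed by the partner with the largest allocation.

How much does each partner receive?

Halvorsen: $3,800; Lindqvist: $1,750; Tam: $6,000; Orozco: $3,750

$2,400 shared equally gives $600 per partner.
Remainder $12,900 by capital contributed (total 391,056): Halvorsen 3,214.25 → $3,200; Lindqvist 1,157.37 → $1,150; Tam 5,382.92 → $5,400; Orozco 3,145.47 → $3,150.
Totals: Halvorsen $600 + $3,200 = $3,800; Lindqvist $600 + $1,150 = $1,750; Tam $600 + $5,400 = $6,000; Orozco $600 + $3,150 = $3,750.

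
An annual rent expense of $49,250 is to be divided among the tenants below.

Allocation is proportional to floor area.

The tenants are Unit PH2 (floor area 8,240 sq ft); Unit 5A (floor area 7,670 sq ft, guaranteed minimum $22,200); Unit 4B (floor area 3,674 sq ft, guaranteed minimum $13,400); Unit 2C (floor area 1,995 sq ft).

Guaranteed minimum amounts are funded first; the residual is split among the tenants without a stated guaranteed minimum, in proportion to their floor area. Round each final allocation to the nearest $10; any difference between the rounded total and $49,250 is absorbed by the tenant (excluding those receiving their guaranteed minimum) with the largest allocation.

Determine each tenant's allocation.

Unit PH2: $10,990 | Unit 5A: $22,200 | Unit 4B: $13,400 | Unit 2C: $2,660

Fund the minimums — Unit 5A $22,200; Unit 4B $13,400. Balance $13,650.
Balance split over remaining floor area 10,235: Unit PH2 10,989.35 → $10,990; Unit 2C 2,660.65 → $2,660.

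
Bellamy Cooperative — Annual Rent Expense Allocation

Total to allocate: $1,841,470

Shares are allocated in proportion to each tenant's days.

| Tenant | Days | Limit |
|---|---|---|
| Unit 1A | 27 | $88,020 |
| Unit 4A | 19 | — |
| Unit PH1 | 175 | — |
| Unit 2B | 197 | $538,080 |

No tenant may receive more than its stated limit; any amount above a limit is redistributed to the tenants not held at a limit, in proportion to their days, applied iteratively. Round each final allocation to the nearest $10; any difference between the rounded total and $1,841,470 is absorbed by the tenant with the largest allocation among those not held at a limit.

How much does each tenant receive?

Unit 1A: $88,020 · Unit 4A: $119,030 · Unit PH1: $1,096,340 · Unit 2B: $538,080

Sum of days: 418.
Proportional shares (ignoring caps): Unit 1A 118,946.63; Unit 4A 83,703.18; Unit PH1 770,950.36; Unit 2B 867,869.83.
Capped: Unit 1A ($88,020), Unit 2B ($538,080); balance $1,215,370 reallocated over remaining days 194.
Shares after redistribution: Unit 4A 119,031.08 → $119,030; Unit PH1 1,096,338.92 → $1,096,340.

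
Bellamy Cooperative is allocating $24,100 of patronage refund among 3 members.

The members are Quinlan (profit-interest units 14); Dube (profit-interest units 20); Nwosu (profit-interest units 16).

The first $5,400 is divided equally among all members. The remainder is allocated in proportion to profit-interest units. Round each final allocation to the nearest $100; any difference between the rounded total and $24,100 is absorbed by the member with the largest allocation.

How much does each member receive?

Quinlan: $7,000; Dube: $9,300; Nwosu: $7,800

$5,400 shared equally gives $1,800 per member.
Remainder $18,700 by profit-interest units (total 50): Quinlan 5,236.00 → $5,200; Dube 7,480.00 → $7,500; Nwosu 5,984.00 → $6,000.
Totals: Quinlan $1,800 + $5,200 = $7,000; Dube $1,800 + $7,500 = $9,300; Nwosu $1,800 + $6,000 = $7,800.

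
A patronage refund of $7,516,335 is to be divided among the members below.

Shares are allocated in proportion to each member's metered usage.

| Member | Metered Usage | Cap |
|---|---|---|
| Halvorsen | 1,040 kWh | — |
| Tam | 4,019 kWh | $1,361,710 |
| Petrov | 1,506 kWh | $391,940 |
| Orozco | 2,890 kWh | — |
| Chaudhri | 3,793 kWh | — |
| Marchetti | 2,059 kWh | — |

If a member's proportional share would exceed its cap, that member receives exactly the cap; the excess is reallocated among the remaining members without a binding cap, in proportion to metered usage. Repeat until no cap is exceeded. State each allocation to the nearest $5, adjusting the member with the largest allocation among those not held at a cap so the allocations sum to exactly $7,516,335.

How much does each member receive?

Halvorsen: $612,675 | Tam: $1,361,710 | Petrov: $391,940 | Orozco: $1,702,530 | Chaudhri: $2,234,500 | Marchetti: $1,212,980

Metered usage total: 15,307.
Pro-rata shares before constraints: Halvorsen 510,680.63; Tam 1,973,486.01; Petrov 739,504.84; Orozco 1,419,102.90; Chaudhri 1,862,511.18; Marchetti 1,011,049.44.
Cap binds for Tam ($1,361,710), Petrov ($391,940); residual $5,762,685 reallocated over remaining metered usage 9,782.
Redistributed shares: Halvorsen 612,675.57 → $612,675; Orozco 1,702,531.14 → $1,702,530; Chaudhri 2,234,498.49 → $2,234,500; Marchetti 1,212,979.80 → $1,212,980.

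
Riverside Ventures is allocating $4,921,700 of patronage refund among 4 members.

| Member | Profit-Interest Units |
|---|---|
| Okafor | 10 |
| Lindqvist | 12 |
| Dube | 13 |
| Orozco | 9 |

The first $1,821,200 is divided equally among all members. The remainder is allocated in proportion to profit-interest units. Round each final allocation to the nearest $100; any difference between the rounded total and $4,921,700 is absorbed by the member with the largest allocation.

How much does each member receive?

Okafor: $1,160,000 | Lindqvist: $1,300,900 | Dube: $1,371,300 | Orozco: $1,089,500

Equal tier: $1,821,200 ÷ 4 = $455,300 apiece.
Remainder $3,100,500 by profit-interest units (total 44): Okafor 704,659.09 → $704,700; Lindqvist 845,590.91 → $845,600; Dube 916,056.82 → $916,100; Orozco 634,193.18 → $634,200.
Rounding difference −$100 on remainder applied to Dube.
Totals: Okafor $455,300 + $704,700 = $1,160,000; Lindqvist $455,300 + $845,600 = $1,300,900; Dube $455,300 + $916,000 = $1,371,300; Orozco $455,300 + $634,200 = $1,089,500.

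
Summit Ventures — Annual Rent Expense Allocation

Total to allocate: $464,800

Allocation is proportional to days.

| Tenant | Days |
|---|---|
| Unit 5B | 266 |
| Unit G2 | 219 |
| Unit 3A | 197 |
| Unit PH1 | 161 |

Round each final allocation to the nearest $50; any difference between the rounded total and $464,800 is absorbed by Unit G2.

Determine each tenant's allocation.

Unit 5B: $146,650 | Unit G2: $120,800 | Unit 3A: $108,600 | Unit PH1: $88,750

Total days = 843.
Unrounded shares: Unit 5B 266/843 × $464,800 = 146,662.87; Unit G2 219/843 × $464,800 = 120,748.75; Unit 3A 197/843 × $464,800 = 108,618.74; Unit PH1 161/843 × $464,800 = 88,769.63.
At nearest $50: Unit 5B $146,650; Unit G2 $120,750; Unit 3A $108,600; Unit PH1 $88,750. Sum = $464,750.
Difference $464,800 − $464,750 = +$50 applied to Unit G2: Unit G2 becomes $120,800.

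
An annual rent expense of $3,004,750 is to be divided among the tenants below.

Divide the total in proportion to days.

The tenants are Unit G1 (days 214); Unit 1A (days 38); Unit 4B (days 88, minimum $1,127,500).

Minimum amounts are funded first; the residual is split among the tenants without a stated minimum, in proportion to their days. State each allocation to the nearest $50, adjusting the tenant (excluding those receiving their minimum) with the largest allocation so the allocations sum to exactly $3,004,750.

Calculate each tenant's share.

Unit G1: $1,594,150 · Unit 1A: $283,100 · Unit 4B: $1,127,500

Minimums first: Unit 4B $1,127,500. Remaining pool $1,877,250.
Remaining pool split over remaining days 252: Unit G1 1,594,172.62 → $1,594,150; Unit 1A 283,077.38 → $283,100.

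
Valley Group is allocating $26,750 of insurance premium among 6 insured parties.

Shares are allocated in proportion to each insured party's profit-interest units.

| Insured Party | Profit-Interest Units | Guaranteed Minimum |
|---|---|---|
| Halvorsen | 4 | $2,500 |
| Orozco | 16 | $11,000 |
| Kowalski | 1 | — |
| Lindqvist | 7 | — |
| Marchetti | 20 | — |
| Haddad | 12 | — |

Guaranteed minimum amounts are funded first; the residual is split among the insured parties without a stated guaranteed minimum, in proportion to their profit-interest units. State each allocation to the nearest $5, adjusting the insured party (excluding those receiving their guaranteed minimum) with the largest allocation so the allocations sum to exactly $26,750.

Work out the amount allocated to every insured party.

Minimums first: Halvorsen $2,500; Orozco $11,000. Balance $13,250.
Balance split over remaining profit-interest units 40: Kowalski 331.25 → $330; Lindqvist 2,318.75 → $2,320; Marchetti 6,625.00 → $6,625; Haddad 3,975.00 → $3,975.

Halvorsen: $2,500 | Orozco: $11,000 | Kowalski: $330 | Lindqvist: $2,320 | Marchetti: $6,625 | Haddad: $3,975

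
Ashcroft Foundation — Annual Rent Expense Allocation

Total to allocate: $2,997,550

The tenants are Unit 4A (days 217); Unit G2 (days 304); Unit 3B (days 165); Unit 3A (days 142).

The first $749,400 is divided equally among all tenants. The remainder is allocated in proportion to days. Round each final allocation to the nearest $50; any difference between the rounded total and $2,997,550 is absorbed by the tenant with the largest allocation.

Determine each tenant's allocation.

Equal tier: $749,400 ÷ 4 = $187,350 apiece.
Remainder $2,248,150 by days (total 828): Unit 4A 589,189.07 → $589,200; Unit G2 825,407.73 → $825,400; Unit 3B 448,000.91 → $448,000; Unit 3A 385,552.29 → $385,550.
Totals: Unit 4A $187,350 + $589,200 = $776,550; Unit G2 $187,350 + $825,400 = $1,012,750; Unit 3B $187,350 + $448,000 = $635,350; Unit 3A $187,350 + $385,550 = $572,900.

Unit 4A: $776,550 · Unit G2: $1,012,750 · Unit 3B: $635,350 · Unit 3A: $572,900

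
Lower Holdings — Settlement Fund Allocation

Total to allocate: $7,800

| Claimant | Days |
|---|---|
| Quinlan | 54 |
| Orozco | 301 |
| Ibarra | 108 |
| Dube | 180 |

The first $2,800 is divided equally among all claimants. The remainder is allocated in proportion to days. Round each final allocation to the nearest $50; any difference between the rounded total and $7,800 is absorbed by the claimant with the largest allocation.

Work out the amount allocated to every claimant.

Quinlan: $1,100; Orozco: $3,050; Ibarra: $1,550; Dube: $2,100

Equal tier: $2,800 ÷ 4 = $700 apiece.
Remainder $5,000 by days (total 643): Quinlan 419.91 → $400; Orozco 2,340.59 → $2,350; Ibarra 839.81 → $850; Dube 1,399.69 → $1,400.
Totals: Quinlan $700 + $400 = $1,100; Orozco $700 + $2,350 = $3,050; Ibarra $700 + $850 = $1,550; Dube $700 + $1,400 = $2,100.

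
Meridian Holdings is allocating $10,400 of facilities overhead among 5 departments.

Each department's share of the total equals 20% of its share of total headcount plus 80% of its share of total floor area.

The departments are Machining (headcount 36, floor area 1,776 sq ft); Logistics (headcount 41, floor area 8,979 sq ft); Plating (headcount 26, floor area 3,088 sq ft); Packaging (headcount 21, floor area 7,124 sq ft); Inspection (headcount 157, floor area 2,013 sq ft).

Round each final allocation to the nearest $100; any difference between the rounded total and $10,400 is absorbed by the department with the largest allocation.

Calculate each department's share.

Headcount total 281; floor area total 22,980.
Composite weights (20% headcount + 80% floor area): Machining 0.0875; Logistics 0.3418; Plating 0.1260; Packaging 0.2630; Inspection 0.1818.
Raw shares: Machining 909.48; Logistics 3,554.37; Plating 1,310.48; Packaging 2,734.72; Inspection 1,890.95.
After rounding ($100): Machining $900; Logistics $3,600; Plating $1,300; Packaging $2,700; Inspection $1,900. Sum = $10,400.
Sum already equals the total — no adjustment.

Machining: $900 · Logistics: $3,600 · Plating: $1,300 · Packaging: $2,700 · Inspection: $1,900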